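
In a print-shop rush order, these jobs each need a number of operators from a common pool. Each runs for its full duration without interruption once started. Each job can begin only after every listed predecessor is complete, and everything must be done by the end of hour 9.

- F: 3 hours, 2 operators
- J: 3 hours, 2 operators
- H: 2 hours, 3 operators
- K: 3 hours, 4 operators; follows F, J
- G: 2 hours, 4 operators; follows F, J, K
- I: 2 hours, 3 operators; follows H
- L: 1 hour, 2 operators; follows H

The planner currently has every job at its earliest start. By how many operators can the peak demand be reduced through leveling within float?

2

Early-start peak: h1:7  h2:7  h3:9  h4:7  h5:4  h6:4  h7:4  h8:4  h9:0 ⇒ 9.
Leveled (F@1, J@1, H@1, K@4, G@7, I@3, L@5): h1:7  h2:7  h3:7  h4:7  h5:6  h6:4  h7:4  h8:4  h9:0 ⇒ 7.
Reduction 9 − 7 = 2.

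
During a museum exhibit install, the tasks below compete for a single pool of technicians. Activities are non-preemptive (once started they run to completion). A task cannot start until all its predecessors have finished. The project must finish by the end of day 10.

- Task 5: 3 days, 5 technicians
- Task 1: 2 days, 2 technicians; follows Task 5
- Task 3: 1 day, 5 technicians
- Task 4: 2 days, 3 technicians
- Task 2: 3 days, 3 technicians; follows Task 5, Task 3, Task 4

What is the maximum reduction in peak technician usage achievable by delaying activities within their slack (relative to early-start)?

8

Early-start peak: d1:13  d2:8  d3:5  d4:5  d5:5  d6:3  d7:0  d8:0  d9:0  d10:0 ⇒ 13.
Leveled (Task 5@1, Task 1@4, Task 3@6, Task 4@4, Task 2@7): d1:5  d2:5  d3:5  d4:5  d5:5  d6:5  d7:3  d8:3  d9:3  d10:0 ⇒ 5.
Reduction 13 − 5 = 8.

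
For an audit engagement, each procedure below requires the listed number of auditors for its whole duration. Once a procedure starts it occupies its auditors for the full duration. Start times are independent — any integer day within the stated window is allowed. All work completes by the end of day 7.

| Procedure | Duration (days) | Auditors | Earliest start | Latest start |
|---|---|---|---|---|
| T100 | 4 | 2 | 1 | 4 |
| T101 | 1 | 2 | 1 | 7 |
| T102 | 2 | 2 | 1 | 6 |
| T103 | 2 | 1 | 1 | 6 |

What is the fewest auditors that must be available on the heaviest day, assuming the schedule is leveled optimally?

Early-start (T100@1, T101@1, T102@1, T103@1) gives peak 7: d1:7  d2:5  d3:2  d4:2  d5:0  d6:0  d7:0.
Shift T101→5, T102→6.
Schedule T100@1, T101@5, T102@6, T103@1: d1:3  d2:3  d3:2  d4:2  d5:2  d6:2  d7:2 — peak 3.
Total auditor-days = 16 over 7 days ⇒ peak ≥ ⌈16/7⌉ = 3, so 3 is optimal.

3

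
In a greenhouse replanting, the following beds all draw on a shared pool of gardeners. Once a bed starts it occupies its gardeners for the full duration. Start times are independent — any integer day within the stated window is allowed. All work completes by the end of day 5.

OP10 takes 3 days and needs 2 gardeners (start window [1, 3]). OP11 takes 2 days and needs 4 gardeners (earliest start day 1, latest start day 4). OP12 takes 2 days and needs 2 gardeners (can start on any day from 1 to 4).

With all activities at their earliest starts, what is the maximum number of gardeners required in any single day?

Early-start schedule: OP10@1, OP11@1, OP12@1.
Load per day: day 1: 8, day 2: 8, day 3: 2, day 4: 0, day 5: 0.
Peak is 8.

8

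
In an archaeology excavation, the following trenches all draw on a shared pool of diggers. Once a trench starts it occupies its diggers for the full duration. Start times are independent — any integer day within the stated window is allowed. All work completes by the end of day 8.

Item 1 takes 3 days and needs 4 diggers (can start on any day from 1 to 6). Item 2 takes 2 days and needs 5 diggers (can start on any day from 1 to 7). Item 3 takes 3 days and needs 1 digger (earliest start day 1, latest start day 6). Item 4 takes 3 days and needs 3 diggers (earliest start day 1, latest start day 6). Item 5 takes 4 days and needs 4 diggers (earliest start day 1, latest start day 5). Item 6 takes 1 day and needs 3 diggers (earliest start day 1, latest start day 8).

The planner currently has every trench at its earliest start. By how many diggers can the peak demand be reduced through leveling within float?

12

Early-start peak: d1:20  d2:17  d3:12  d4:4  d5:0  d6:0  d7:0  d8:0 ⇒ 20.
Leveled (Item 1@1, Item 2@7, Item 3@4, Item 4@4, Item 5@1, Item 6@5): d1:8  d2:8  d3:8  d4:8  d5:7  d6:4  d7:5  d8:5 ⇒ 8.
Reduction 20 − 8 = 12.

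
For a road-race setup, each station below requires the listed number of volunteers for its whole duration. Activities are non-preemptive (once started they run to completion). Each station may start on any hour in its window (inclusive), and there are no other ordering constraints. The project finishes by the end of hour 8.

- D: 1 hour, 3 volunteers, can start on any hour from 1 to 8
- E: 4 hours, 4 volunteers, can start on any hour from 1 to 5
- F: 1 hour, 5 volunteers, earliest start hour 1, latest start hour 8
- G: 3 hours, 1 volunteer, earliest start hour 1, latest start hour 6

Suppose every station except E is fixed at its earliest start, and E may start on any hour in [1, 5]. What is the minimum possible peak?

9

E@1: h1:13  h2:5  h3:5  h4:4  h5:0  h6:0  h7:0  h8:0 → peak 13
E@2: h1:9  h2:5  h3:5  h4:4  h5:4  h6:0  h7:0  h8:0 → peak 9
E@3: h1:9  h2:1  h3:5  h4:4  h5:4  h6:4  h7:0  h8:0 → peak 9
E@4: h1:9  h2:1  h3:1  h4:4  h5:4  h6:4  h7:4  h8:0 → peak 9
E@5: h1:9  h2:1  h3:1  h4:0  h5:4  h6:4  h7:4  h8:4 → peak 9
Best is E@2, peak 9.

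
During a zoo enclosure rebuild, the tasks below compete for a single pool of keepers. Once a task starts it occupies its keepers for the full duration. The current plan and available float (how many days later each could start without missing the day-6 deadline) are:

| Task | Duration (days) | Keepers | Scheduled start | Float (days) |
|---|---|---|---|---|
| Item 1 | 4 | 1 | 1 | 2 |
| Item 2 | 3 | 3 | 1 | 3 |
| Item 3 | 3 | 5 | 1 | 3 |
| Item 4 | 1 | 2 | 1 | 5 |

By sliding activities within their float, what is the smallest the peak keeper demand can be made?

6

Early-start (Item 1@1, Item 2@1, Item 3@1, Item 4@1) gives peak 11: d1:11  d2:9  d3:9  d4:1  d5:0  d6:0.
Shift Item 3→4.
Schedule Item 1@1, Item 2@1, Item 3@4, Item 4@1: d1:6  d2:4  d3:4  d4:6  d5:5  d6:5 — peak 6.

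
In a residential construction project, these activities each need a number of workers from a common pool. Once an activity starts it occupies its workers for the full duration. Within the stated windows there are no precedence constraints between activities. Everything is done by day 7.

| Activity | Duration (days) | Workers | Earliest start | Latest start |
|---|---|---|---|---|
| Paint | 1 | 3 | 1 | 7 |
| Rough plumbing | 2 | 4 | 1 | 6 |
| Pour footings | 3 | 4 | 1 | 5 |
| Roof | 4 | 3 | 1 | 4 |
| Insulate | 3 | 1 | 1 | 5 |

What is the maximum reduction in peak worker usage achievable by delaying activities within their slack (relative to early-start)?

8

Early-start peak: d1:15  d2:12  d3:8  d4:3  d5:0  d6:0  d7:0 ⇒ 15.
Leveled (Paint@1, Rough plumbing@1, Pour footings@5, Roof@3, Insulate@2): d1:7  d2:5  d3:4  d4:4  d5:7  d6:7  d7:4 ⇒ 7.
Reduction 15 − 7 = 8.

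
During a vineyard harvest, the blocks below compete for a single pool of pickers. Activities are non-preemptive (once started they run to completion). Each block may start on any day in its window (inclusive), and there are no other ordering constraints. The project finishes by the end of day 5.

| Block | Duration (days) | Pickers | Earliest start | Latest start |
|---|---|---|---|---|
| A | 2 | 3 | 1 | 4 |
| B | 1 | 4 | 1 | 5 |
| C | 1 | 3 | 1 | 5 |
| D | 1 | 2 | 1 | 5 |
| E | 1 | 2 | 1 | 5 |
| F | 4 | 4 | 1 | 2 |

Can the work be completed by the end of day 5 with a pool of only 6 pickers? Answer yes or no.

no

Total picker-days = 33; over 5 days the average is 33/5 > 6, so some day must exceed 6.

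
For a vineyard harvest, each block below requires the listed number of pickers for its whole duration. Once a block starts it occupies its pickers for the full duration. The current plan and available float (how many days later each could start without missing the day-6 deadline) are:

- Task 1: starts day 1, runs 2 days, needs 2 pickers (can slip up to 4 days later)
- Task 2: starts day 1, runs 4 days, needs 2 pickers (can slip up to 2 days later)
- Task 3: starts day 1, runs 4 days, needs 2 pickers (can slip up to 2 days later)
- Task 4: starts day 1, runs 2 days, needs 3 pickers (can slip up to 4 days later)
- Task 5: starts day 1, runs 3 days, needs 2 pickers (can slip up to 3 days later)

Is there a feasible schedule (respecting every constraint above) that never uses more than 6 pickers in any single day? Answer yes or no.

Schedule Task 1@1, Task 2@1, Task 3@1, Task 4@5, Task 5@3: d1:6  d2:6  d3:6  d4:6  d5:5  d6:3 — peak 6 ≤ 6.

yes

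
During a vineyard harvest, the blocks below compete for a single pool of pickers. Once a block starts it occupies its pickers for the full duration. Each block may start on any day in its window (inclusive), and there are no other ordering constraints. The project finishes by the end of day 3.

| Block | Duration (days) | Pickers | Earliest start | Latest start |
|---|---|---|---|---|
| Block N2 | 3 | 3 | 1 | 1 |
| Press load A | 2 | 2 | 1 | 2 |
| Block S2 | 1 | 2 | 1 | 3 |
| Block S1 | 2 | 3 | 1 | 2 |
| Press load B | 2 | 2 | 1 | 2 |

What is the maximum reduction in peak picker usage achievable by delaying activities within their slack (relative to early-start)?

2

Early-start peak: d1:12  d2:10  d3:3 ⇒ 12.
Leveled (Block N2@1, Press load A@1, Block S2@1, Block S1@1, Press load B@2): d1:10  d2:10  d3:5 ⇒ 10.
Reduction 12 − 10 = 2.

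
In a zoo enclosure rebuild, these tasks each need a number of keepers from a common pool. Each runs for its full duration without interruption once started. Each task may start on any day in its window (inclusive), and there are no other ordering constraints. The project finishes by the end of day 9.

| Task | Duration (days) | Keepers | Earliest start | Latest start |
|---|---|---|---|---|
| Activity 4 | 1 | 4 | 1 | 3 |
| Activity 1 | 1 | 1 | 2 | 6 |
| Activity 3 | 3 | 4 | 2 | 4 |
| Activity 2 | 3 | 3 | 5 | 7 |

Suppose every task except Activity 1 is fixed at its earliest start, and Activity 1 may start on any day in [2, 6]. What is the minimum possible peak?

4

Activity 1@2: d1:4  d2:5  d3:4  d4:4  d5:3  d6:3  d7:3  d8:0  d9:0 → peak 5
Activity 1@3: d1:4  d2:4  d3:5  d4:4  d5:3  d6:3  d7:3  d8:0  d9:0 → peak 5
Activity 1@4: d1:4  d2:4  d3:4  d4:5  d5:3  d6:3  d7:3  d8:0  d9:0 → peak 5
Activity 1@5: d1:4  d2:4  d3:4  d4:4  d5:4  d6:3  d7:3  d8:0  d9:0 → peak 4
Activity 1@6: d1:4  d2:4  d3:4  d4:4  d5:3  d6:4  d7:3  d8:0  d9:0 → peak 4
Best is Activity 1@5, peak 4.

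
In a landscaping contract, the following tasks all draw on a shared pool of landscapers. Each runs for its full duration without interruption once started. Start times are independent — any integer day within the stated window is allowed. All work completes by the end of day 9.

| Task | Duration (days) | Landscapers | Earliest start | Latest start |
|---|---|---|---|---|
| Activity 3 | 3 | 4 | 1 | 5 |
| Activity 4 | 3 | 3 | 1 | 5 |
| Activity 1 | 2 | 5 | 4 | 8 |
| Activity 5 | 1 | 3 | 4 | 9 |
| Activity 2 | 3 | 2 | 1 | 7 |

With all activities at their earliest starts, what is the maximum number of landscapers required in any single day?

9

Early-start schedule: Activity 3@1, Activity 4@1, Activity 1@4, Activity 5@4, Activity 2@1.
Load per day: day 1: 9, day 2: 9, day 3: 9, day 4: 8, day 5: 5, day 6: 0, day 7: 0, day 8: 0, day 9: 0.
Peak is 9.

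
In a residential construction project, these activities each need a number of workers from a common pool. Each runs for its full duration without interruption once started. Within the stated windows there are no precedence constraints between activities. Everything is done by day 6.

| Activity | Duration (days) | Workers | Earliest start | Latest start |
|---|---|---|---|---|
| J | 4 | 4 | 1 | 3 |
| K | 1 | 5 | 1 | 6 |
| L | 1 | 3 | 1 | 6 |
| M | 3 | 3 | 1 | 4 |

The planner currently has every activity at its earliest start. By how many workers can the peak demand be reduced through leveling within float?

Early-start peak: d1:15  d2:7  d3:7  d4:4  d5:0  d6:0 ⇒ 15.
Leveled (J@1, K@5, L@1, M@2): d1:7  d2:7  d3:7  d4:7  d5:5  d6:0 ⇒ 7.
Reduction 15 − 7 = 8.

8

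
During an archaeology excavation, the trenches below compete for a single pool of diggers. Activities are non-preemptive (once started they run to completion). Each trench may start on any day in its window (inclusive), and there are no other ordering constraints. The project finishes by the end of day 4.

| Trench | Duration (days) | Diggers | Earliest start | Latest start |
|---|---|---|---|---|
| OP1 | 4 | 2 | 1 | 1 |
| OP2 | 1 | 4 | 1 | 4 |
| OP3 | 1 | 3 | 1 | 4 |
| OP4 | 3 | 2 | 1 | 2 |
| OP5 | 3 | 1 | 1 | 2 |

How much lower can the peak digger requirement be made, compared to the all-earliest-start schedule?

5

Early-start peak: d1:12  d2:5  d3:5  d4:2 ⇒ 12.
Leveled (OP1@1, OP2@1, OP3@4, OP4@2, OP5@1): d1:7  d2:5  d3:5  d4:7 ⇒ 7.
Reduction 12 − 7 = 5.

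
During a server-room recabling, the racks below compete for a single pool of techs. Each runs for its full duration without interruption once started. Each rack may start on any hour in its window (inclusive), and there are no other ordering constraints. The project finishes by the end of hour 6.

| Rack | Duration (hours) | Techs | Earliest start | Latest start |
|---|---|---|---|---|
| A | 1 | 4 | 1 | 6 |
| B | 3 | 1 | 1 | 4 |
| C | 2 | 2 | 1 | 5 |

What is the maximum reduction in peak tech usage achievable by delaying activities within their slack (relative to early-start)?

Early-start peak: h1:7  h2:3  h3:1  h4:0  h5:0  h6:0 ⇒ 7.
Leveled (A@1, B@2, C@2): h1:4  h2:3  h3:3  h4:1  h5:0  h6:0 ⇒ 4.
Reduction 7 − 4 = 3.

3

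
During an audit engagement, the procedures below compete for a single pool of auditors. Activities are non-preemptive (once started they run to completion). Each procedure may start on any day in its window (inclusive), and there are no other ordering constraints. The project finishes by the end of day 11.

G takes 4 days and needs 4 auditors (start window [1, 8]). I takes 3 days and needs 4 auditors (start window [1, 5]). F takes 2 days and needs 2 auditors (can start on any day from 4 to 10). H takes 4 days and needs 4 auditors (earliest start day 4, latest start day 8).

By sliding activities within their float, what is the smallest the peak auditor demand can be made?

6

Early-start (G@1, I@1, F@4, H@4) gives peak 10: d1:8  d2:8  d3:8  d4:10  d5:6  d6:4  d7:4  d8:0  d9:0  d10:0  d11:0.
Shift I→5, H→8.
Schedule G@1, I@5, F@4, H@8: d1:4  d2:4  d3:4  d4:6  d5:6  d6:4  d7:4  d8:4  d9:4  d10:4  d11:4 — peak 6.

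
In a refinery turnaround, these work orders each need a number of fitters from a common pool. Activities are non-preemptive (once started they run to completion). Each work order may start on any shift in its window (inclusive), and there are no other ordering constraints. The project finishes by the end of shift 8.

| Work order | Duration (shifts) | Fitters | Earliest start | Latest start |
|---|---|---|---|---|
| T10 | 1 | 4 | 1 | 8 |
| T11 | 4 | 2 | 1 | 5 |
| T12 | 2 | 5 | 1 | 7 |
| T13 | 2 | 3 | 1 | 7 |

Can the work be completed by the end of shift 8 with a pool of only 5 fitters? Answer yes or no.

yes

Schedule T10@1, T11@2, T12@6, T13@2: s1:4  s2:5  s3:5  s4:2  s5:2  s6:5  s7:5  s8:0 — peak 5 ≤ 5.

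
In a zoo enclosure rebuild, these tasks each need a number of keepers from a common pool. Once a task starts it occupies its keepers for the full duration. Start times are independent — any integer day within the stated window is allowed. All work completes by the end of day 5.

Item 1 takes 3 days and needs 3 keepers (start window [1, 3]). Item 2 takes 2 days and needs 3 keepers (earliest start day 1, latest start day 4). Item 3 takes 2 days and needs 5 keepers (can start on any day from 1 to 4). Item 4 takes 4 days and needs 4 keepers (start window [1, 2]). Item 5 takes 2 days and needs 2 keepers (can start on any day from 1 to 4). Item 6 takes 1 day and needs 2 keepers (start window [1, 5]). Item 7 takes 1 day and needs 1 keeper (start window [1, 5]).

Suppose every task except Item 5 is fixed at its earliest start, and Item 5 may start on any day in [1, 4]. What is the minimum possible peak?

Item 5@1: d1:20  d2:17  d3:7  d4:4  d5:0 → peak 20
Item 5@2: d1:18  d2:17  d3:9  d4:4  d5:0 → peak 18
Item 5@3: d1:18  d2:15  d3:9  d4:6  d5:0 → peak 18
Item 5@4: d1:18  d2:15  d3:7  d4:6  d5:2 → peak 18
Best is Item 5@2, peak 18.

18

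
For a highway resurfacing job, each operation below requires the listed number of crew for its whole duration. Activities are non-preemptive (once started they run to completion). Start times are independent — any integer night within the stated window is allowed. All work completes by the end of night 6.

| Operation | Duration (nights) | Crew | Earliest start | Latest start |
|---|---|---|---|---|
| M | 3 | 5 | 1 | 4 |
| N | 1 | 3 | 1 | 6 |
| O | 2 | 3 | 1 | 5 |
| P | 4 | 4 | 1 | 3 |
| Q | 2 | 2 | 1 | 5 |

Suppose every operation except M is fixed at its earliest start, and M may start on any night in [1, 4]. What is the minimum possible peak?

12

M@1: n1:17  n2:14  n3:9  n4:4  n5:0  n6:0 → peak 17
M@2: n1:12  n2:14  n3:9  n4:9  n5:0  n6:0 → peak 14
M@3: n1:12  n2:9  n3:9  n4:9  n5:5  n6:0 → peak 12
M@4: n1:12  n2:9  n3:4  n4:9  n5:5  n6:5 → peak 12
Best is M@3, peak 12.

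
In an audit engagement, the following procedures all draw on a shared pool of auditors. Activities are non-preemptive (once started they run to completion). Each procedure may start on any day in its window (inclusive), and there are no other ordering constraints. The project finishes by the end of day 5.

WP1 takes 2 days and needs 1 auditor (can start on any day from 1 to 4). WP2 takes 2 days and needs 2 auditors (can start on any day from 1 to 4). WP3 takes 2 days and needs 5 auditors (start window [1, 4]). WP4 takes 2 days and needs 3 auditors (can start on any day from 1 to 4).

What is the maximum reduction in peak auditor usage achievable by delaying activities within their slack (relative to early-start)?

5

Early-start peak: d1:11  d2:11  d3:0  d4:0  d5:0 ⇒ 11.
Leveled (WP1@1, WP2@1, WP3@3, WP4@1): d1:6  d2:6  d3:5  d4:5  d5:0 ⇒ 6.
Reduction 11 − 6 = 5.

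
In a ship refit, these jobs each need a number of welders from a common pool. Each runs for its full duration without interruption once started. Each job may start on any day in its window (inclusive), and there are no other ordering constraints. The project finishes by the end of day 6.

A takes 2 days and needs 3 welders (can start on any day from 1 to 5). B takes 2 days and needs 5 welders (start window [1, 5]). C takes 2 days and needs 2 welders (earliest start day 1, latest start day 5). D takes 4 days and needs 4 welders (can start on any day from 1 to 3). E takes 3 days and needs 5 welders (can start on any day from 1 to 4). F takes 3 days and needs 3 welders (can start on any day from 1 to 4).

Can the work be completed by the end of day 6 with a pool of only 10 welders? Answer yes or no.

no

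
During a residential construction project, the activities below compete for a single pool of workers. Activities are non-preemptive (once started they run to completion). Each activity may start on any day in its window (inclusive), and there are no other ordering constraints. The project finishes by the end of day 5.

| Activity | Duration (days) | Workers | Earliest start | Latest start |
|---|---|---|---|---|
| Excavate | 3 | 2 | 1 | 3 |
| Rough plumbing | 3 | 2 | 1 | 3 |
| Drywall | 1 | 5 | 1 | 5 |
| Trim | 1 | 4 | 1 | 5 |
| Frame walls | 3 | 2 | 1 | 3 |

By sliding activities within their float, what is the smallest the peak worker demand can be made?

6

Early-start (Excavate@1, Rough plumbing@1, Drywall@1, Trim@1, Frame walls@1) gives peak 15: d1:15  d2:6  d3:6  d4:0  d5:0.
Shift Drywall→4, Trim→5.
Schedule Excavate@1, Rough plumbing@1, Drywall@4, Trim@5, Frame walls@1: d1:6  d2:6  d3:6  d4:5  d5:4 — peak 6.
Total worker-days = 27 over 5 days ⇒ peak ≥ ⌈27/5⌉ = 6, so 6 is optimal.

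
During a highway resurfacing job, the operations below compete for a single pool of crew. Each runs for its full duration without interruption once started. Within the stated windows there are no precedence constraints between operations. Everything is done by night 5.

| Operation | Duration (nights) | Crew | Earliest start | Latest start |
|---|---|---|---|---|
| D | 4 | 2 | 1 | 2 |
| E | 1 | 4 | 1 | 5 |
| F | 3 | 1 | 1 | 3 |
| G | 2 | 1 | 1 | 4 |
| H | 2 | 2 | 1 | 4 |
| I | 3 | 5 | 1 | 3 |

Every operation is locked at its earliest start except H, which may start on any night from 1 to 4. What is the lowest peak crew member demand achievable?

13

H@1: n1:15  n2:11  n3:8  n4:2  n5:0 → peak 15
H@2: n1:13  n2:11  n3:10  n4:2  n5:0 → peak 13
H@3: n1:13  n2:9  n3:10  n4:4  n5:0 → peak 13
H@4: n1:13  n2:9  n3:8  n4:4  n5:2 → peak 13
Best is H@2, peak 13.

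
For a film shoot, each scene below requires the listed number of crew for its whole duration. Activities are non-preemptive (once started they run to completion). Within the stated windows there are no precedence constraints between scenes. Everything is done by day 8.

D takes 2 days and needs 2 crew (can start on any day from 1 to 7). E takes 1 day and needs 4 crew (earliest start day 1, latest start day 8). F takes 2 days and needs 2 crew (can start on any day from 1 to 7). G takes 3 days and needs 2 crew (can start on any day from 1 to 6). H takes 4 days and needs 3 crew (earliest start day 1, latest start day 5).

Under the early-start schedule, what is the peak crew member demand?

13

Early-start schedule: D@1, E@1, F@1, G@1, H@1.
Load per day: day 1: 13, day 2: 9, day 3: 5, day 4: 3, day 5: 0, day 6: 0, day 7: 0, day 8: 0.
Peak is 13.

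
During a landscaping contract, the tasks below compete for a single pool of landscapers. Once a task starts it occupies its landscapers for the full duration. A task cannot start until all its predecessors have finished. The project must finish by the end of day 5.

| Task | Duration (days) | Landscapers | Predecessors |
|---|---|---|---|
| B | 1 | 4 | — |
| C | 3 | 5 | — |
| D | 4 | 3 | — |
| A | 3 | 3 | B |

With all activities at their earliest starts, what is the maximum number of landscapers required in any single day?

12

Early-start schedule: B@1, C@1, D@1, A@2.
Load per day: day 1: 12, day 2: 11, day 3: 11, day 4: 6, day 5: 0.
Peak is 12.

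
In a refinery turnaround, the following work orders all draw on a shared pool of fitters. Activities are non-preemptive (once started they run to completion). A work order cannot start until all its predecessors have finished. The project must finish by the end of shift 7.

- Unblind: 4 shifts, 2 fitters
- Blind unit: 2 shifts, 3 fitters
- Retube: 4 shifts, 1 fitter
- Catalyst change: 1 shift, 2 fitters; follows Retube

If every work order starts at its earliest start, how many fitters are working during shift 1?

At early start, shift 1 has: Unblind, Blind unit, Retube.
Demand: 2 + 3 + 1 = 6.

6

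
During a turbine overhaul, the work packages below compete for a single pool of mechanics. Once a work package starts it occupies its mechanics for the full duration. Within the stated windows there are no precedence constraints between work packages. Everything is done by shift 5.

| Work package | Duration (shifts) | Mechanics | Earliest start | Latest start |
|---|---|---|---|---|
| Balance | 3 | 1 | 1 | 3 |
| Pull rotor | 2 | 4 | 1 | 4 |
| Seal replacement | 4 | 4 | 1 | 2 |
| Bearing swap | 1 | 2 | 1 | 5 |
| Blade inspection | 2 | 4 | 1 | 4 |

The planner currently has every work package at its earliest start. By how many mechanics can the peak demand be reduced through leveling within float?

6

Early-start peak: s1:15  s2:13  s3:5  s4:4  s5:0 ⇒ 15.
Leveled (Balance@1, Pull rotor@1, Seal replacement@1, Bearing swap@3, Blade inspection@4): s1:9  s2:9  s3:7  s4:8  s5:4 ⇒ 9.
Reduction 15 − 9 = 6.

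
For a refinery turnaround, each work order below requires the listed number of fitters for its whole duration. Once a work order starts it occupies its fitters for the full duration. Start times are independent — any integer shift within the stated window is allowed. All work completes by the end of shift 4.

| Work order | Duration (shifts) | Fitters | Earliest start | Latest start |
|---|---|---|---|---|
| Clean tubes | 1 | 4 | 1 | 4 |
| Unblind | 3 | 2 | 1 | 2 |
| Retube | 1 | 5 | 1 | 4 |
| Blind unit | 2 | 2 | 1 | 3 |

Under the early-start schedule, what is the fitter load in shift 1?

13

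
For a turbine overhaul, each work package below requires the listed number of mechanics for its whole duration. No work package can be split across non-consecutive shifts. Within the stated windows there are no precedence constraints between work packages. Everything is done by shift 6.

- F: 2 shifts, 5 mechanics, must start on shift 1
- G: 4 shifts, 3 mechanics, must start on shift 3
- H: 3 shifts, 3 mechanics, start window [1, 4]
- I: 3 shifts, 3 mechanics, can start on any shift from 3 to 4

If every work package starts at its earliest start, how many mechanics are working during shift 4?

6

At early start, shift 4 has: G, I.
Demand: 3 + 3 = 6.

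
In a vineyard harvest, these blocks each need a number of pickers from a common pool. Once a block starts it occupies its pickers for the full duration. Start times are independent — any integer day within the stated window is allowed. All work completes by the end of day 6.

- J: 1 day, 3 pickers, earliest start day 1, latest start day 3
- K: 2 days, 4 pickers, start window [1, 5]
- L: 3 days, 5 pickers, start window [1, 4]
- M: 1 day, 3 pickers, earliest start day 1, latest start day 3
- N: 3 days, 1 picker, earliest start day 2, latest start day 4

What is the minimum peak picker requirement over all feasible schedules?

Early-start (J@1, K@1, L@1, M@1, N@2) gives peak 15: d1:15  d2:10  d3:6  d4:1  d5:0  d6:0.
Shift K→2, L→4.
Schedule J@1, K@2, L@4, M@1, N@2: d1:6  d2:5  d3:5  d4:6  d5:5  d6:5 — peak 6.
Total picker-days = 32 over 6 days ⇒ peak ≥ ⌈32/6⌉ = 6, so 6 is optimal.

6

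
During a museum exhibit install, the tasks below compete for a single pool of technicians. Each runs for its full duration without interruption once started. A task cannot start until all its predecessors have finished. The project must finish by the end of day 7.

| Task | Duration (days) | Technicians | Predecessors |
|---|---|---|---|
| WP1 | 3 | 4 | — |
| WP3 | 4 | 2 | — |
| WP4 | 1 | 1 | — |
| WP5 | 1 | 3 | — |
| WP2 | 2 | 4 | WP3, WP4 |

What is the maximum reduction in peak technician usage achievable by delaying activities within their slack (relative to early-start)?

4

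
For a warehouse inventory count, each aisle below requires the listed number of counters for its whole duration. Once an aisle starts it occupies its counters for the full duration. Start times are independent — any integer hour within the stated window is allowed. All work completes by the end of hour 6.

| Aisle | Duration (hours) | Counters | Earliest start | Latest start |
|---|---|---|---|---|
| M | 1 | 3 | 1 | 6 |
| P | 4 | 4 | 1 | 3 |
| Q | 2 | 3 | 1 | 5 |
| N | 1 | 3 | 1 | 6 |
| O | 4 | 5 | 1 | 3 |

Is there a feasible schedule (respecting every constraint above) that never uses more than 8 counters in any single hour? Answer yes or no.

The minimum achievable peak is 9; 8 < 9, so no feasible schedule stays within the cap.

no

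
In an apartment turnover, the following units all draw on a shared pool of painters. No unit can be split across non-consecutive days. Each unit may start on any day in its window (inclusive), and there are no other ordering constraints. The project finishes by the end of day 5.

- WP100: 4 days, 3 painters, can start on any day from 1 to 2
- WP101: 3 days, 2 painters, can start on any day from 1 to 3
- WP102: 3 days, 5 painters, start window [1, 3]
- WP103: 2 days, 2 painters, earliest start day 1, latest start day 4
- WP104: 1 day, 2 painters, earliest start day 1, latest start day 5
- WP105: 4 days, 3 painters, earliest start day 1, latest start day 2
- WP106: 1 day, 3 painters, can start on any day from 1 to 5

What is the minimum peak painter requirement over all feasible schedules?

Early-start (WP100@1, WP101@1, WP102@1, WP103@1, WP104@1, WP105@1, WP106@1) gives peak 20: d1:20  d2:15  d3:13  d4:6  d5:0.
Shift WP103→4, WP105→2, WP106→4.
Schedule WP100@1, WP101@1, WP102@1, WP103@4, WP104@1, WP105@2, WP106@4: d1:12  d2:13  d3:13  d4:11  d5:5 — peak 13.

13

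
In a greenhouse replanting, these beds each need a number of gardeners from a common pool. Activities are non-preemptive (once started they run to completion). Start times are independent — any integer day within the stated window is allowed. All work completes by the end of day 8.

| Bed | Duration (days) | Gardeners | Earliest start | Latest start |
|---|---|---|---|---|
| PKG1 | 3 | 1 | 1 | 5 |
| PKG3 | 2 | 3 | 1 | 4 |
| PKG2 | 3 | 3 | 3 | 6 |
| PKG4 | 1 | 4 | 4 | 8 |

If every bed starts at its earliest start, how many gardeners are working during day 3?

4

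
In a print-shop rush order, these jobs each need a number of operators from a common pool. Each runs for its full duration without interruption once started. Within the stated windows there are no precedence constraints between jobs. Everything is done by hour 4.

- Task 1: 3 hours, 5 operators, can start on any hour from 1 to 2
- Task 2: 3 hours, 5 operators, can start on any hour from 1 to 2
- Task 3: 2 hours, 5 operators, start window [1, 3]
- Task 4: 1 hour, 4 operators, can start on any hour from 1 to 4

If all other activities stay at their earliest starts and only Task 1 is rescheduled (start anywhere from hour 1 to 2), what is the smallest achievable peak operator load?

Task 1@1: h1:19  h2:15  h3:10  h4:0 → peak 19
Task 1@2: h1:14  h2:15  h3:10  h4:5 → peak 15
Best is Task 1@2, peak 15.

15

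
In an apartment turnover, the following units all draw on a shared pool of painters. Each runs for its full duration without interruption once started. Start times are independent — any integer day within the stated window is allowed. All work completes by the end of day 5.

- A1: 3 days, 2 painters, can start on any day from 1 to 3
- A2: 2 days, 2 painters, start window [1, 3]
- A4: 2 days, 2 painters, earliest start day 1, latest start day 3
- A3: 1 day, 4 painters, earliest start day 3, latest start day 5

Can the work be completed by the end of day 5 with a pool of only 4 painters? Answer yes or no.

Schedule A1@1, A2@1, A4@3, A3@5: d1:4  d2:4  d3:4  d4:2  d5:4 — peak 4 ≤ 4.

yes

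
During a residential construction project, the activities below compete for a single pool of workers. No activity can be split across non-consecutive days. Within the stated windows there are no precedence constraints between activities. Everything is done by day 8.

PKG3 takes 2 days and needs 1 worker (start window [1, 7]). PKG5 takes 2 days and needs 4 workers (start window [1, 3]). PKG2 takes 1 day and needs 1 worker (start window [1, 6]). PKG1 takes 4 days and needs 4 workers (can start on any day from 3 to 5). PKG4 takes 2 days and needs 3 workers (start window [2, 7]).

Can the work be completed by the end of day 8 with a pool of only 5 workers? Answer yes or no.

yes

Schedule PKG3@1, PKG5@1, PKG2@3, PKG1@3, PKG4@7: d1:5  d2:5  d3:5  d4:4  d5:4  d6:4  d7:3  d8:3 — peak 5 ≤ 5.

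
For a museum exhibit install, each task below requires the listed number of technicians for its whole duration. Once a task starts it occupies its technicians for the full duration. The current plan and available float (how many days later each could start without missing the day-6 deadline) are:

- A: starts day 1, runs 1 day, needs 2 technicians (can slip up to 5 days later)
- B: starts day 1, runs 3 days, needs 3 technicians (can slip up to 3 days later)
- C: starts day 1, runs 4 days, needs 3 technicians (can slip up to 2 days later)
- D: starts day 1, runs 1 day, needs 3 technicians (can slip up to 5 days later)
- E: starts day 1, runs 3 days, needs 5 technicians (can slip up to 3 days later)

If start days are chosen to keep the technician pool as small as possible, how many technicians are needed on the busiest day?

8

Early-start (A@1, B@1, C@1, D@1, E@1) gives peak 16: d1:16  d2:11  d3:11  d4:3  d5:0  d6:0.
Shift D→5, E→4.
Schedule A@1, B@1, C@1, D@5, E@4: d1:8  d2:6  d3:6  d4:8  d5:8  d6:5 — peak 8.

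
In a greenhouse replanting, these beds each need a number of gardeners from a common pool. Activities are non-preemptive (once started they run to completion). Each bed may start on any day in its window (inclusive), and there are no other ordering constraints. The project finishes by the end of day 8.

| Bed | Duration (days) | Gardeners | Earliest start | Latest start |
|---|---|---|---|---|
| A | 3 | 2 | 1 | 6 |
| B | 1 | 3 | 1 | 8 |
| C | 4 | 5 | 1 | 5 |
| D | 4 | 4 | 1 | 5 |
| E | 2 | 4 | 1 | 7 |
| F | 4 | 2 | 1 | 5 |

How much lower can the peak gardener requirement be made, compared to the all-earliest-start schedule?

Early-start peak: d1:20  d2:17  d3:13  d4:11  d5:0  d6:0  d7:0  d8:0 ⇒ 20.
Leveled (A@1, B@1, C@2, D@5, E@6, F@1): d1:7  d2:9  d3:9  d4:7  d5:9  d6:8  d7:8  d8:4 ⇒ 9.
Reduction 20 − 9 = 11.

11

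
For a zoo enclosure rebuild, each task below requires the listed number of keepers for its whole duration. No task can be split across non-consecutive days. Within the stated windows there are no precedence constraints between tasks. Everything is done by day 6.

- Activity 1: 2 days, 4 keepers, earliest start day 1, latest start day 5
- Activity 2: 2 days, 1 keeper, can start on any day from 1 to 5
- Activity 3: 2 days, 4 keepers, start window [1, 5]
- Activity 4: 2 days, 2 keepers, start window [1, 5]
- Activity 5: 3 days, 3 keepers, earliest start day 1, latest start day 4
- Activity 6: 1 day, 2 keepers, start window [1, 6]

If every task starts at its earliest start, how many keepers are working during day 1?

16

At early start, day 1 has: Activity 1, Activity 2, Activity 3, Activity 4, Activity 5, Activity 6.
Demand: 4 + 1 + 4 + 2 + 3 + 2 = 16.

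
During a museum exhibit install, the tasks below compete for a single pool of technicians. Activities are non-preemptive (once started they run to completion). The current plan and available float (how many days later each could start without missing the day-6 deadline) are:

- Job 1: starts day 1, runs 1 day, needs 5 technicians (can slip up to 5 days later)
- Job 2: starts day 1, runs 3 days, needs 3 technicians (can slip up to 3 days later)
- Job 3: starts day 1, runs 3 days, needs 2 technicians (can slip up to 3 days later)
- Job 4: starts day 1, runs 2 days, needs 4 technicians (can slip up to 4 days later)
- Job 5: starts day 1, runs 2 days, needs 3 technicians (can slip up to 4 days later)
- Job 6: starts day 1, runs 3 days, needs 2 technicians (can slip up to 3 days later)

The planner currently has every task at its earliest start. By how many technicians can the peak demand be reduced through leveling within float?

12

Early-start peak: d1:19  d2:14  d3:7  d4:0  d5:0  d6:0 ⇒ 19.
Leveled (Job 1@1, Job 2@2, Job 3@1, Job 4@5, Job 5@5, Job 6@2): d1:7  d2:7  d3:7  d4:5  d5:7  d6:7 ⇒ 7.
Reduction 19 − 7 = 12.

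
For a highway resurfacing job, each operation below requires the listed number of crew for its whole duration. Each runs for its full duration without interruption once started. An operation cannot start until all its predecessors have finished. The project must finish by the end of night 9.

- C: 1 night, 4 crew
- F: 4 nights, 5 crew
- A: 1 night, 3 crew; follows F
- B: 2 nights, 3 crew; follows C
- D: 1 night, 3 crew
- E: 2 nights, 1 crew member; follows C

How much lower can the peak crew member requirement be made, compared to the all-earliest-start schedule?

7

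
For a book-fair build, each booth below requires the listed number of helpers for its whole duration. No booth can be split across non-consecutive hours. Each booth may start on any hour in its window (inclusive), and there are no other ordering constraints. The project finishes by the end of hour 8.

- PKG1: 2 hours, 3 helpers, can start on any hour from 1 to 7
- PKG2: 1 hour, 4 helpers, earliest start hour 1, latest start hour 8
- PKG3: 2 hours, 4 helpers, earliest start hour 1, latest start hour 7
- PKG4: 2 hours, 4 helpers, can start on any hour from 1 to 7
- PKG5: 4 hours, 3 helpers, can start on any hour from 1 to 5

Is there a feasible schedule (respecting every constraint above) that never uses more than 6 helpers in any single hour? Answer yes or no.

no

The minimum achievable peak is 7; 6 < 7, so no feasible schedule stays within the cap.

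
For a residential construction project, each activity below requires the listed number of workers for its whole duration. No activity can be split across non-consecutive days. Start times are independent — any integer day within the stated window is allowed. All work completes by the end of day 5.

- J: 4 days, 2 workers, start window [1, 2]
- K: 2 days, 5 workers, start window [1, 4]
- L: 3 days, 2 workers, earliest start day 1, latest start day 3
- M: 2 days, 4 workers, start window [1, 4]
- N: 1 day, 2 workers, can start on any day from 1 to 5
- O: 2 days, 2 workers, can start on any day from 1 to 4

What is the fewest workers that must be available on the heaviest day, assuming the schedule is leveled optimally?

Early-start (J@1, K@1, L@1, M@1, N@1, O@1) gives peak 17: d1:17  d2:15  d3:4  d4:2  d5:0.
Shift M→3, N→5, O→4.
Schedule J@1, K@1, L@1, M@3, N@5, O@4: d1:9  d2:9  d3:8  d4:8  d5:4 — peak 9.

9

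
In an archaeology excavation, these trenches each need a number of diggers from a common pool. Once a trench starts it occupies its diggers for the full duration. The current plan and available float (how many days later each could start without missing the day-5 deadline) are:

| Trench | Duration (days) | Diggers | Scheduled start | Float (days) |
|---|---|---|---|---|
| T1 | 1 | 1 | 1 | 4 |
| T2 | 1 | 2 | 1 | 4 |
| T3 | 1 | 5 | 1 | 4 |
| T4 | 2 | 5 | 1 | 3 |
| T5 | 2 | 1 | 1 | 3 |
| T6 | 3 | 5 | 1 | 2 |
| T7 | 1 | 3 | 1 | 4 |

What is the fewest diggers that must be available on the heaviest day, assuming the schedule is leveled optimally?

10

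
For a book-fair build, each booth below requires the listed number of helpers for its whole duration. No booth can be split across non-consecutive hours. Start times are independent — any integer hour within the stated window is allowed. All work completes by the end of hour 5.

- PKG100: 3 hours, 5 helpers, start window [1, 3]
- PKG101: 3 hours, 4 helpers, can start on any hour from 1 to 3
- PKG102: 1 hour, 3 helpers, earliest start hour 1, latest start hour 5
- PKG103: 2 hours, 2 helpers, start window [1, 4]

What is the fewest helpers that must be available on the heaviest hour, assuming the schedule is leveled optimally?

9

Early-start (PKG100@1, PKG101@1, PKG102@1, PKG103@1) gives peak 14: h1:14  h2:11  h3:9  h4:0  h5:0.
Shift PKG102→4, PKG103→4.
Schedule PKG100@1, PKG101@1, PKG102@4, PKG103@4: h1:9  h2:9  h3:9  h4:5  h5:2 — peak 9.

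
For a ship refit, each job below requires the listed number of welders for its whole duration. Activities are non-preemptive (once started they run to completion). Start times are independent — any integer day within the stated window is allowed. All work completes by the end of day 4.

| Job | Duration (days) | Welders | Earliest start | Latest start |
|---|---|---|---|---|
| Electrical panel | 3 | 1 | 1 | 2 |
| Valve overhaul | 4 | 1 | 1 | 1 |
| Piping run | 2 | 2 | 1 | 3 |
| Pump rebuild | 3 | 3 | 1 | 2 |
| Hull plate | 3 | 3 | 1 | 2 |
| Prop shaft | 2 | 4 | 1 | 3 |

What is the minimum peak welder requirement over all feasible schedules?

12

Early-start (Electrical panel@1, Valve overhaul@1, Piping run@1, Pump rebuild@1, Hull plate@1, Prop shaft@1) gives peak 14: d1:14  d2:14  d3:8  d4:1.
Shift Prop shaft→3.
Schedule Electrical panel@1, Valve overhaul@1, Piping run@1, Pump rebuild@1, Hull plate@1, Prop shaft@3: d1:10  d2:10  d3:12  d4:5 — peak 12.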